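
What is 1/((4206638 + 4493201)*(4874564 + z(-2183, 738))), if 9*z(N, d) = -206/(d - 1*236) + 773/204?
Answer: 460836/19543098645745989085 ≈ 2.3581e-14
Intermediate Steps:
z(N, d) = 773/1836 - 206/(9*(-236 + d)) (z(N, d) = (-206/(d - 1*236) + 773/204)/9 = (-206/(d - 236) + 773*(1/204))/9 = (-206/(-236 + d) + 773/204)/9 = (773/204 - 206/(-236 + d))/9 = 773/1836 - 206/(9*(-236 + d)))
1/((4206638 + 4493201)*(4874564 + z(-2183, 738))) = 1/((4206638 + 4493201)*(4874564 + (-224452 + 773*738)/(1836*(-236 + 738)))) = 1/(8699839*(4874564 + (1/1836)*(-224452 + 570474)/502)) = 1/(8699839*(4874564 + (1/1836)*(1/502)*346022)) = 1/(8699839*(4874564 + 173011/460836)) = 1/(8699839*(2246374748515/460836)) = 1/(19543098645745989085/460836) = 460836/19543098645745989085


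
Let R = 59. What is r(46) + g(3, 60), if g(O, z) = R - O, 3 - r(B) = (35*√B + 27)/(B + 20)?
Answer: 1289/22 - 35*√46/66 ≈ 54.994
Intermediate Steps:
r(B) = 3 - (27 + 35*√B)/(20 + B) (r(B) = 3 - (35*√B + 27)/(B + 20) = 3 - (27 + 35*√B)/(20 + B))
g(O, z) = 59 - O
r(46) + g(3, 60) = (33 - 35*√46 + 3*46)/(20 + 46) + (59 - 1*3) = (33 - 35*√46 + 138)/66 + (59 - 3) = (171 - 35*√46)/66 + 56 = (57/22 - 35*√46/66) + 56 = 1289/22 - 35*√46/66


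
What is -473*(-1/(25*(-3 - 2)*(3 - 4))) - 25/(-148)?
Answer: 73129/18500 ≈ 3.9529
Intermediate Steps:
-473*(-1/(25*(-3 - 2)*(3 - 4))) - 25/(-148) = -473/(-(-25)*(-1)*5) - 25*(-1/148) = -473/(-5*5*5) + 25/148 = -473/((-25*5)) + 25/148 = -473/(-125) + 25/148 = -473*(-1/125) + 25/148 = 473/125 + 25/148 = 73129/18500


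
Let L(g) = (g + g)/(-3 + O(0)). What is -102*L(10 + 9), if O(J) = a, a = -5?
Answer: 969/2 ≈ 484.50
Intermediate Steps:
O(J) = -5
L(g) = -g/4 (L(g) = (g + g)/(-3 - 5) = (2*g)/(-8) = (2*g)*(-⅛) = -g/4)
-102*L(10 + 9) = -(-51)*(10 + 9)/2 = -(-51)*19/2 = -102*(-19/4) = 969/2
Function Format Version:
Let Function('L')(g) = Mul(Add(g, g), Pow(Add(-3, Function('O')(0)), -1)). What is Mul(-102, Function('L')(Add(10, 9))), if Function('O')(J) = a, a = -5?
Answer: Rational(969, 2) ≈ 484.50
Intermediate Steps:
Function('O')(J) = -5
Function('L')(g) = Mul(Rational(-1, 4), g) (Function('L')(g) = Mul(Add(g, g), Pow(Add(-3, -5), -1)) = Mul(Mul(2, g), Pow(-8, -1)) = Mul(Mul(2, g), Rational(-1, 8)) = Mul(Rational(-1, 4), g))
Mul(-102, Function('L')(Add(10, 9))) = Mul(-102, Mul(Rational(-1, 4), Add(10, 9))) = Mul(-102, Mul(Rational(-1, 4), 19)) = Mul(-102, Rational(-19, 4)) = Rational(969, 2)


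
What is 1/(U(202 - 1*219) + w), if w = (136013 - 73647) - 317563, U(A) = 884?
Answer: -1/254313 ≈ -3.9322e-6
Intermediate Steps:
w = -255197 (w = 62366 - 317563 = -255197)
1/(U(202 - 1*219) + w) = 1/(884 - 255197) = 1/(-254313) = -1/254313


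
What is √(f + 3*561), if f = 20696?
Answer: √22379 ≈ 149.60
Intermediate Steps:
√(f + 3*561) = √(20696 + 3*561) = √(20696 + 1683) = √22379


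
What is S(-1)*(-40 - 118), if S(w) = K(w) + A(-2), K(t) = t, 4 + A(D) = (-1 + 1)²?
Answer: 790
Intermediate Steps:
A(D) = -4 (A(D) = -4 + (-1 + 1)² = -4 + 0² = -4 + 0 = -4)
S(w) = -4 + w (S(w) = w - 4 = -4 + w)
S(-1)*(-40 - 118) = (-4 - 1)*(-40 - 118) = -5*(-158) = 790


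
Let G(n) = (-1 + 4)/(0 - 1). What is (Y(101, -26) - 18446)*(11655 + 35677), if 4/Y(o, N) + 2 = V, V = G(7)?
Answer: -4365619688/5 ≈ -8.7312e+8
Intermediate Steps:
G(n) = -3 (G(n) = 3/(-1) = 3*(-1) = -3)
V = -3
Y(o, N) = -⅘ (Y(o, N) = 4/(-2 - 3) = 4/(-5) = 4*(-⅕) = -⅘)
(Y(101, -26) - 18446)*(11655 + 35677) = (-⅘ - 18446)*(11655 + 35677) = -92234/5*47332 = -4365619688/5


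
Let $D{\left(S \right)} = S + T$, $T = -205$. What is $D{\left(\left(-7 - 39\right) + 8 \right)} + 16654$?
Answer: $16411$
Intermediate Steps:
$D{\left(S \right)} = -205 + S$ ($D{\left(S \right)} = S - 205 = -205 + S$)
$D{\left(\left(-7 - 39\right) + 8 \right)} + 16654 = \left(-205 + \left(\left(-7 - 39\right) + 8\right)\right) + 16654 = \left(-205 + \left(-46 + 8\right)\right) + 16654 = \left(-205 - 38\right) + 16654 = -243 + 16654 = 16411$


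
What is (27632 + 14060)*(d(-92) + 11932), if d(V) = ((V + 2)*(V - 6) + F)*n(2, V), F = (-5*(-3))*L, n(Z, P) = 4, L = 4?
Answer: 1978368784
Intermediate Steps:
F = 60 (F = -5*(-3)*4 = 15*4 = 60)
d(V) = 240 + 4*(-6 + V)*(2 + V) (d(V) = ((V + 2)*(V - 6) + 60)*4 = ((2 + V)*(-6 + V) + 60)*4 = ((-6 + V)*(2 + V) + 60)*4 = (60 + (-6 + V)*(2 + V))*4 = 240 + 4*(-6 + V)*(2 + V))
(27632 + 14060)*(d(-92) + 11932) = (27632 + 14060)*((192 - 16*(-92) + 4*(-92)**2) + 11932) = 41692*((192 + 1472 + 4*8464) + 11932) = 41692*((192 + 1472 + 33856) + 11932) = 41692*(35520 + 11932) = 41692*47452 = 1978368784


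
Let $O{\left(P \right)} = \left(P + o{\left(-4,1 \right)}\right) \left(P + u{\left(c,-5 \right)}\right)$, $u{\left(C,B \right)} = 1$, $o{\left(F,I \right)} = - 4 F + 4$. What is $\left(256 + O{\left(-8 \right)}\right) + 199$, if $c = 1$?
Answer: $371$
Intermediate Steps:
$o{\left(F,I \right)} = 4 - 4 F$
$O{\left(P \right)} = \left(1 + P\right) \left(20 + P\right)$ ($O{\left(P \right)} = \left(P + \left(4 - -16\right)\right) \left(P + 1\right) = \left(P + \left(4 + 16\right)\right) \left(1 + P\right) = \left(P + 20\right) \left(1 + P\right) = \left(20 + P\right) \left(1 + P\right) = \left(1 + P\right) \left(20 + P\right)$)
$\left(256 + O{\left(-8 \right)}\right) + 199 = \left(256 + \left(20 + \left(-8\right)^{2} + 21 \left(-8\right)\right)\right) + 199 = \left(256 + \left(20 + 64 - 168\right)\right) + 199 = \left(256 - 84\right) + 199 = 172 + 199 = 371$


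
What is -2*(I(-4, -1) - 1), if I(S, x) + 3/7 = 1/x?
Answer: 34/7 ≈ 4.8571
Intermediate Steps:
I(S, x) = -3/7 + 1/x
-2*(I(-4, -1) - 1) = -2*((-3/7 + 1/(-1)) - 1) = -2*((-3/7 - 1) - 1) = -2*(-10/7 - 1) = -2*(-17/7) = 34/7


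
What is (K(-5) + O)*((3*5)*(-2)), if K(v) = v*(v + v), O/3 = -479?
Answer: 41610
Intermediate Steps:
O = -1437 (O = 3*(-479) = -1437)
K(v) = 2*v² (K(v) = v*(2*v) = 2*v²)
(K(-5) + O)*((3*5)*(-2)) = (2*(-5)² - 1437)*((3*5)*(-2)) = (2*25 - 1437)*(15*(-2)) = (50 - 1437)*(-30) = -1387*(-30) = 41610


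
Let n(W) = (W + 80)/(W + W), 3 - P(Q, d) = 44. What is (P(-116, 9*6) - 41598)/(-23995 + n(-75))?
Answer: 1249170/719851 ≈ 1.7353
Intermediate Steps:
P(Q, d) = -41 (P(Q, d) = 3 - 1*44 = 3 - 44 = -41)
n(W) = (80 + W)/(2*W) (n(W) = (80 + W)/((2*W)) = (80 + W)*(1/(2*W)) = (80 + W)/(2*W))
(P(-116, 9*6) - 41598)/(-23995 + n(-75)) = (-41 - 41598)/(-23995 + (½)*(80 - 75)/(-75)) = -41639/(-23995 + (½)*(-1/75)*5) = -41639/(-23995 - 1/30) = -41639/(-719851/30) = -41639*(-30/719851) = 1249170/719851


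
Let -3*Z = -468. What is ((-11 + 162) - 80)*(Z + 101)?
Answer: 18247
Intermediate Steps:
Z = 156 (Z = -⅓*(-468) = 156)
((-11 + 162) - 80)*(Z + 101) = ((-11 + 162) - 80)*(156 + 101) = (151 - 80)*257 = 71*257 = 18247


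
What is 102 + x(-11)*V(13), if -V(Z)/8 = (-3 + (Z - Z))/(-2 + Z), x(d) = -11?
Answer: 78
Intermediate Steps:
V(Z) = 24/(-2 + Z) (V(Z) = -8*(-3 + (Z - Z))/(-2 + Z) = -8*(-3 + 0)/(-2 + Z) = -(-24)/(-2 + Z) = 24/(-2 + Z))
102 + x(-11)*V(13) = 102 - 264/(-2 + 13) = 102 - 264/11 = 102 - 11*24/11 = 102 - 24 = 78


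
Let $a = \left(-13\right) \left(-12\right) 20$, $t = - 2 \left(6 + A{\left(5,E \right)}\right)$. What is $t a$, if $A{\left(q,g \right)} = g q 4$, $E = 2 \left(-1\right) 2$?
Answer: $461760$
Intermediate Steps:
$E = -4$ ($E = \left(-2\right) 2 = -4$)
$A{\left(q,g \right)} = 4 g q$
$t = 148$ ($t = - 2 \left(6 + 4 \left(-4\right) 5\right) = - 2 \left(6 - 80\right) = \left(-2\right) \left(-74\right) = 148$)
$a = 3120$ ($a = 156 \cdot 20 = 3120$)
$t a = 148 \cdot 3120 = 461760$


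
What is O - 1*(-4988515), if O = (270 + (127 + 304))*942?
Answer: 5648857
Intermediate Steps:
O = 660342 (O = (270 + 431)*942 = 701*942 = 660342)
O - 1*(-4988515) = 660342 - 1*(-4988515) = 660342 + 4988515 = 5648857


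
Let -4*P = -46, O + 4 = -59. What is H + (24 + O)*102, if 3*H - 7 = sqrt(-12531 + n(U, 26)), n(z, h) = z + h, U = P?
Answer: -11927/3 + I*sqrt(49974)/6 ≈ -3975.7 + 37.258*I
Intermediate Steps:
O = -63 (O = -4 - 59 = -63)
P = 23/2 (P = -1/4*(-46) = 23/2 ≈ 11.500)
U = 23/2 ≈ 11.500
n(z, h) = h + z
H = 7/3 + I*sqrt(49974)/6 (H = 7/3 + sqrt(-12531 + (26 + 23/2))/3 = 7/3 + sqrt(-12531 + 75/2)/3 = 7/3 + sqrt(-24987/2)/3 = 7/3 + (I*sqrt(49974)/2)/3 = 7/3 + I*sqrt(49974)/6 ≈ 2.3333 + 37.258*I)
H + (24 + O)*102 = (7/3 + I*sqrt(49974)/6) + (24 - 63)*102 = (7/3 + I*sqrt(49974)/6) - 39*102 = (7/3 + I*sqrt(49974)/6) - 3978 = -11927/3 + I*sqrt(49974)/6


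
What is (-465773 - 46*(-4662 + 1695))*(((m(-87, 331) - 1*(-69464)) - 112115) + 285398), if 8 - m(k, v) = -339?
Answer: -80048666354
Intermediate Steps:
m(k, v) = 347 (m(k, v) = 8 - 1*(-339) = 8 + 339 = 347)
(-465773 - 46*(-4662 + 1695))*(((m(-87, 331) - 1*(-69464)) - 112115) + 285398) = (-465773 - 46*(-4662 + 1695))*(((347 - 1*(-69464)) - 112115) + 285398) = (-465773 - 46*(-2967))*(((347 + 69464) - 112115) + 285398) = (-465773 + 136482)*((69811 - 112115) + 285398) = -329291*(-42304 + 285398) = -329291*243094 = -80048666354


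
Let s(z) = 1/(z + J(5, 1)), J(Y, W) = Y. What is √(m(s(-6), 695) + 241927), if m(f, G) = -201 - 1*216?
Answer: √241510 ≈ 491.44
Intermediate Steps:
s(z) = 1/(5 + z) (s(z) = 1/(z + 5) = 1/(5 + z))
m(f, G) = -417 (m(f, G) = -201 - 216 = -417)
√(m(s(-6), 695) + 241927) = √(-417 + 241927) = √241510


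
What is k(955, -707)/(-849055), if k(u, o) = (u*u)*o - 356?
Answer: 644802031/849055 ≈ 759.43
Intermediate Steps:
k(u, o) = -356 + o*u**2 (k(u, o) = u**2*o - 356 = o*u**2 - 356 = -356 + o*u**2)
k(955, -707)/(-849055) = (-356 - 707*955**2)/(-849055) = (-356 - 707*912025)*(-1/849055) = (-356 - 644801675)*(-1/849055) = -644802031*(-1/849055) = 644802031/849055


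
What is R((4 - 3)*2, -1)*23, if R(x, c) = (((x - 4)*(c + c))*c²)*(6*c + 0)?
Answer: -552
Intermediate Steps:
R(x, c) = 12*c⁴*(-4 + x) (R(x, c) = (((-4 + x)*(2*c))*c²)*(6*c) = ((2*c*(-4 + x))*c²)*(6*c) = (2*c³*(-4 + x))*(6*c) = 12*c⁴*(-4 + x))
R((4 - 3)*2, -1)*23 = (12*(-1)⁴*(-4 + (4 - 3)*2))*23 = (12*1*(-4 + 1*2))*23 = (12*1*(-4 + 2))*23 = (12*1*(-2))*23 = -24*23 = -552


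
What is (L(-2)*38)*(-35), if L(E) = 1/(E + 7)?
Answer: -266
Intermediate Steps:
L(E) = 1/(7 + E)
(L(-2)*38)*(-35) = (38/(7 - 2))*(-35) = (38/5)*(-35) = -266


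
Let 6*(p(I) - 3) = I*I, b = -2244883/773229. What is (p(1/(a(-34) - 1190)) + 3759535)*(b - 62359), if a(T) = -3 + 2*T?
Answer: -66522727820724756524591/283737154779 ≈ -2.3445e+11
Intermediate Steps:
b = -2244883/773229 (b = -2244883*1/773229 = -2244883/773229 ≈ -2.9033)
p(I) = 3 + I²/6 (p(I) = 3 + (I*I)/6 = 3 + I²/6)
(p(1/(a(-34) - 1190)) + 3759535)*(b - 62359) = ((3 + (1/((-3 + 2*(-34)) - 1190))²/6) + 3759535)*(-2244883/773229 - 62359) = ((3 + (1/((-3 - 68) - 1190))²/6) + 3759535)*(-48220032094/773229) = ((3 + (1/(-71 - 1190))²/6) + 3759535)*(-48220032094/773229) = ((3 + (1/(-1261))²/6) + 3759535)*(-48220032094/773229) = ((3 + (-1/1261)²/6) + 3759535)*(-48220032094/773229) = ((3 + (⅙)*(1/1590121)) + 3759535)*(-48220032094/773229) = ((3 + 1/9540726) + 3759535)*(-48220032094/773229) = (28622179/9540726 + 3759535)*(-48220032094/773229) = (35868721944589/9540726)*(-48220032094/773229) = -66522727820724756524591/283737154779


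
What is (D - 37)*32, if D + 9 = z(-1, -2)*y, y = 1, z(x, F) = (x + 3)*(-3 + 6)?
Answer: -1280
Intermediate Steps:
z(x, F) = 9 + 3*x (z(x, F) = (3 + x)*3 = 9 + 3*x)
D = -3 (D = -9 + (9 + 3*(-1))*1 = -9 + (9 - 3)*1 = -9 + 6*1 = -9 + 6 = -3)
(D - 37)*32 = (-3 - 37)*32 = -40*32 = -1280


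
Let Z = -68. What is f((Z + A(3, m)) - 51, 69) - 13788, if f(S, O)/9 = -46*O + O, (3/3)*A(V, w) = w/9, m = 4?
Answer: -41733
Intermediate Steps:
A(V, w) = w/9
f(S, O) = -405*O (f(S, O) = 9*(-46*O + O) = 9*(-45*O) = -405*O)
f((Z + A(3, m)) - 51, 69) - 13788 = -405*69 - 13788 = -27945 - 13788 = -41733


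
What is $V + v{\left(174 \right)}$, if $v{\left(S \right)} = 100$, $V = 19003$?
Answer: $19103$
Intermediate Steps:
$V + v{\left(174 \right)} = 19003 + 100 = 19103$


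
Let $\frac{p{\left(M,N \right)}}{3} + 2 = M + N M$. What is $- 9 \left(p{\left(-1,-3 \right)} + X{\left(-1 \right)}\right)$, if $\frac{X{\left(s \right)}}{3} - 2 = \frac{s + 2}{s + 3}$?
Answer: $- \frac{135}{2} \approx -67.5$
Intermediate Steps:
$X{\left(s \right)} = 6 + \frac{3 \left(2 + s\right)}{3 + s}$ ($X{\left(s \right)} = 6 + 3 \frac{s + 2}{s + 3} = 6 + 3 \frac{2 + s}{3 + s} = 6 + \frac{3 \left(2 + s\right)}{3 + s}$)
$p{\left(M,N \right)} = -6 + 3 M + 3 M N$ ($p{\left(M,N \right)} = -6 + 3 \left(M + N M\right) = -6 + 3 \left(M + M N\right) = -6 + \left(3 M + 3 M N\right) = -6 + 3 M + 3 M N$)
$- 9 \left(p{\left(-1,-3 \right)} + X{\left(-1 \right)}\right) = - 9 \left(\left(-6 + 3 \left(-1\right) + 3 \left(-1\right) \left(-3\right)\right) + \frac{3 \left(8 + 3 \left(-1\right)\right)}{3 - 1}\right) = - 9 \left(\left(-6 - 3 + 9\right) + \frac{3 \left(8 - 3\right)}{2}\right) = - 9 \left(0 + 3 \cdot \frac{1}{2} \cdot 5\right) = - 9 \left(0 + \frac{15}{2}\right) = \left(-9\right) \frac{15}{2} = - \frac{135}{2}$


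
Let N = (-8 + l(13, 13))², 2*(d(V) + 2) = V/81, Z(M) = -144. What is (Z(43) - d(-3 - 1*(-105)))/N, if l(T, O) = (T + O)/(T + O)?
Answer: -3851/1323 ≈ -2.9108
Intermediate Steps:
l(T, O) = 1 (l(T, O) = (O + T)/(O + T) = 1)
d(V) = -2 + V/162 (d(V) = -2 + (V/81)/2 = -2 + V/162)
N = 49 (N = (-8 + 1)² = (-7)² = 49)
(Z(43) - d(-3 - 1*(-105)))/N = (-144 - (-2 + (-3 - 1*(-105))/162))/49 = (-144 - (-2 + (-3 + 105)/162))*(1/49) = (-144 - (-2 + (1/162)*102))*(1/49) = (-144 - (-2 + 17/27))*(1/49) = (-144 - 1*(-37/27))*(1/49) = (-144 + 37/27)*(1/49) = -3851/27*1/49 = -3851/1323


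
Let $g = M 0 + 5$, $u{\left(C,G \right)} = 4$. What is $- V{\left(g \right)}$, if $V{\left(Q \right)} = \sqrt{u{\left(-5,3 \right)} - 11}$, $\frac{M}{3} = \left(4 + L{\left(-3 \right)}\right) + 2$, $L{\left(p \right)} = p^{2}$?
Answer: $- i \sqrt{7} \approx - 2.6458 i$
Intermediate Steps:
$M = 45$ ($M = 3 \left(\left(4 + \left(-3\right)^{2}\right) + 2\right) = 3 \left(\left(4 + 9\right) + 2\right) = 3 \left(13 + 2\right) = 3 \cdot 15 = 45$)
$g = 5$ ($g = 45 \cdot 0 + 5 = 0 + 5 = 5$)
$V{\left(Q \right)} = i \sqrt{7}$ ($V{\left(Q \right)} = \sqrt{4 - 11} = \sqrt{-7} = i \sqrt{7}$)
$- V{\left(g \right)} = - i \sqrt{7}$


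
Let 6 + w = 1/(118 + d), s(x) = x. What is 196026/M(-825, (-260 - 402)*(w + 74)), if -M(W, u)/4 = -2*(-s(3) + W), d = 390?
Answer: -32671/1104 ≈ -29.593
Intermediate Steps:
w = -3047/508 (w = -6 + 1/(118 + 390) = -6 + 1/508 = -3047/508 ≈ -5.9980)
M(W, u) = -24 + 8*W (M(W, u) = -(-8)*(-1*3 + W) = -(-8)*(-3 + W) = -4*(6 - 2*W) = -24 + 8*W)
196026/M(-825, (-260 - 402)*(w + 74)) = 196026/(-24 + 8*(-825)) = 196026/(-24 - 6600) = 196026/(-6624) = 196026*(-1/6624) = -32671/1104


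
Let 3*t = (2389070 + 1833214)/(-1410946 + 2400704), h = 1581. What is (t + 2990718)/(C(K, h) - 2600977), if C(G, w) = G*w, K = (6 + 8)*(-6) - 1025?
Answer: -67274738038/97947936317 ≈ -0.68684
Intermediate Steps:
K = -1109 (K = 14*(-6) - 1025 = -84 - 1025 = -1109)
t = 63974/44989 (t = ((2389070 + 1833214)/(-1410946 + 2400704))/3 = (4222284/989758)/3 = (4222284*(1/989758))/3 = (⅓)*(191922/44989) = 63974/44989 ≈ 1.4220)
(t + 2990718)/(C(K, h) - 2600977) = (63974/44989 + 2990718)/(-1109*1581 - 2600977) = 134549476076/(44989*(-1753329 - 2600977)) = (134549476076/44989)/(-4354306) = (134549476076/44989)*(-1/4354306) = -67274738038/97947936317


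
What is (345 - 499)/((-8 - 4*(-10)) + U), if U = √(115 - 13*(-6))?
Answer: -4928/831 + 154*√193/831 ≈ -3.3557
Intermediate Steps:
U = √193 (U = √(115 + 78) = √193 ≈ 13.892)
(345 - 499)/((-8 - 4*(-10)) + U) = (345 - 499)/((-8 - 4*(-10)) + √193) = -154/((-8 + 40) + √193) = -154/(32 + √193)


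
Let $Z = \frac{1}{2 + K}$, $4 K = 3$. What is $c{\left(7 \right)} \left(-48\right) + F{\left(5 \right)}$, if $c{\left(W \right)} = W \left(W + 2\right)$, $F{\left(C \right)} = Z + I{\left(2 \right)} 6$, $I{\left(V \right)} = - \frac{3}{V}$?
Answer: $- \frac{33359}{11} \approx -3032.6$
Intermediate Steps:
$K = \frac{3}{4}$ ($K = \frac{1}{4} \cdot 3 = \frac{3}{4} \approx 0.75$)
$Z = \frac{4}{11}$ ($Z = \frac{1}{2 + \frac{3}{4}} = \frac{1}{\frac{11}{4}} = \frac{4}{11} \approx 0.36364$)
$F{\left(C \right)} = - \frac{95}{11}$ ($F{\left(C \right)} = \frac{4}{11} + - \frac{3}{2} \cdot 6 = \frac{4}{11} + \left(-3\right) \frac{1}{2} \cdot 6 = \frac{4}{11} - 9 = - \frac{95}{11}$)
$c{\left(W \right)} = W \left(2 + W\right)$
$c{\left(7 \right)} \left(-48\right) + F{\left(5 \right)} = 7 \left(2 + 7\right) \left(-48\right) - \frac{95}{11} = 7 \cdot 9 \left(-48\right) - \frac{95}{11} = 63 \left(-48\right) - \frac{95}{11} = -3024 - \frac{95}{11} = - \frac{33359}{11}$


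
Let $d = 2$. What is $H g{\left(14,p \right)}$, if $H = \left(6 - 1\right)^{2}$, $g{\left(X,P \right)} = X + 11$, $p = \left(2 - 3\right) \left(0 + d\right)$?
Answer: $625$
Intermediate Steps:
$p = -2$ ($p = \left(2 - 3\right) \left(0 + 2\right) = \left(-1\right) 2 = -2$)
$g{\left(X,P \right)} = 11 + X$
$H = 25$ ($H = 5^{2} = 25$)
$H g{\left(14,p \right)} = 25 \left(11 + 14\right) = 25 \cdot 25 = 625$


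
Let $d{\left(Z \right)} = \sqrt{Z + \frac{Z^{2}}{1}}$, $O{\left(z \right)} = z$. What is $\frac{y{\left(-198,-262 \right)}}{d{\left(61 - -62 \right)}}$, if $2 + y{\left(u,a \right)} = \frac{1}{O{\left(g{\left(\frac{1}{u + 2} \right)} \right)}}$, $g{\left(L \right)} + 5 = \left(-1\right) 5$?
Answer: $- \frac{7 \sqrt{3813}}{25420} \approx -0.017004$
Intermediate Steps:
$g{\left(L \right)} = -10$ ($g{\left(L \right)} = -5 - 5 = -10$)
$y{\left(u,a \right)} = - \frac{21}{10}$ ($y{\left(u,a \right)} = -2 + \frac{1}{-10} = -2 - \frac{1}{10} = - \frac{21}{10}$)
$d{\left(Z \right)} = \sqrt{Z + Z^{2}}$ ($d{\left(Z \right)} = \sqrt{Z + Z^{2} \cdot 1} = \sqrt{Z + Z^{2}}$)
$\frac{y{\left(-198,-262 \right)}}{d{\left(61 - -62 \right)}} = - \frac{21}{10 \sqrt{\left(61 - -62\right) \left(1 + \left(61 - -62\right)\right)}} = - \frac{21}{10 \sqrt{\left(61 + 62\right) \left(1 + \left(61 + 62\right)\right)}} = - \frac{21}{10 \sqrt{123 \left(1 + 123\right)}} = - \frac{21}{10 \sqrt{123 \cdot 124}} = - \frac{21}{10 \sqrt{15252}} = - \frac{21}{10 \cdot 2 \sqrt{3813}} = - \frac{21 \frac{\sqrt{3813}}{7626}}{10} = - \frac{7 \sqrt{3813}}{25420}$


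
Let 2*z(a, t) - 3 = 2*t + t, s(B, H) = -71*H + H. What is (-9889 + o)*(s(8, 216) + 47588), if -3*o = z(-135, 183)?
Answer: -324063108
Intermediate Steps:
s(B, H) = -70*H
z(a, t) = 3/2 + 3*t/2 (z(a, t) = 3/2 + (2*t + t)/2 = 3/2 + (3*t)/2 = 3/2 + 3*t/2)
o = -92 (o = -(3/2 + (3/2)*183)/3 = -(3/2 + 549/2)/3 = -⅓*276 = -92)
(-9889 + o)*(s(8, 216) + 47588) = (-9889 - 92)*(-70*216 + 47588) = -9981*(-15120 + 47588) = -9981*32468 = -324063108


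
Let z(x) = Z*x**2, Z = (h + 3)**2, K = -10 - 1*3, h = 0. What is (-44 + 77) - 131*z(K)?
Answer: -199218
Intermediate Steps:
K = -13 (K = -10 - 3 = -13)
Z = 9 (Z = (0 + 3)**2 = 3**2 = 9)
z(x) = 9*x**2
(-44 + 77) - 131*z(K) = (-44 + 77) - 1179*(-13)**2 = 33 - 1179*169 = 33 - 131*1521 = 33 - 199251 = -199218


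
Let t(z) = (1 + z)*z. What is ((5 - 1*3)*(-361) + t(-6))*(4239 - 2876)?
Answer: -943196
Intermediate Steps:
t(z) = z*(1 + z)
((5 - 1*3)*(-361) + t(-6))*(4239 - 2876) = ((5 - 1*3)*(-361) - 6*(1 - 6))*(4239 - 2876) = ((5 - 3)*(-361) - 6*(-5))*1363 = (2*(-361) + 30)*1363 = (-722 + 30)*1363 = -692*1363 = -943196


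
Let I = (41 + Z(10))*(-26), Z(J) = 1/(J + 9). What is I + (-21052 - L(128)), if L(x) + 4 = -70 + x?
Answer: -421294/19 ≈ -22173.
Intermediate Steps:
L(x) = -74 + x (L(x) = -4 + (-70 + x) = -74 + x)
Z(J) = 1/(9 + J)
I = -20280/19 (I = (41 + 1/(9 + 10))*(-26) = (41 + 1/19)*(-26) = (780/19)*(-26) = -20280/19 ≈ -1067.4)
I + (-21052 - L(128)) = -20280/19 + (-21052 - (-74 + 128)) = -20280/19 + (-21052 - 1*54) = -20280/19 + (-21052 - 54) = -20280/19 - 21106 = -421294/19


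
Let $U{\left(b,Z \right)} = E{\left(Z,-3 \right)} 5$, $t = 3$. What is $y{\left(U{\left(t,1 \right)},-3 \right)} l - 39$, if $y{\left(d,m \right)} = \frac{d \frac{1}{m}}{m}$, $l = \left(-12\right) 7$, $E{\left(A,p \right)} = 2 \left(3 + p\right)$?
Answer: $-39$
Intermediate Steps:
$E{\left(A,p \right)} = 6 + 2 p$
$l = -84$
$U{\left(b,Z \right)} = 0$ ($U{\left(b,Z \right)} = \left(6 + 2 \left(-3\right)\right) 5 = \left(6 - 6\right) 5 = 0 \cdot 5 = 0$)
$y{\left(d,m \right)} = \frac{d}{m^{2}}$
$y{\left(U{\left(t,1 \right)},-3 \right)} l - 39 = \frac{0}{9} \left(-84\right) - 39 = 0 \cdot \frac{1}{9} \left(-84\right) - 39 = 0 \left(-84\right) - 39 = 0 - 39 = -39$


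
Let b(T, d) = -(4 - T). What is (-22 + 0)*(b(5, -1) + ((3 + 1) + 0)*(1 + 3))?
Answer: -374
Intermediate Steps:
b(T, d) = -4 + T
(-22 + 0)*(b(5, -1) + ((3 + 1) + 0)*(1 + 3)) = (-22 + 0)*((-4 + 5) + ((3 + 1) + 0)*(1 + 3)) = -22*(1 + (4 + 0)*4) = -22*(1 + 4*4) = -22*(1 + 16) = -22*17 = -374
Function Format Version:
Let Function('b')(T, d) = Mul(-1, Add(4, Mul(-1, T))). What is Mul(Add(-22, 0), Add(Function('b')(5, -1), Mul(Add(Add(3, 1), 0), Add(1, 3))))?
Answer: -374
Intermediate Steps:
Function('b')(T, d) = Add(-4, T)
Mul(Add(-22, 0), Add(Function('b')(5, -1), Mul(Add(Add(3, 1), 0), Add(1, 3)))) = Mul(Add(-22, 0), Add(Add(-4, 5), Mul(Add(Add(3, 1), 0), Add(1, 3)))) = Mul(-22, Add(1, Mul(Add(4, 0), 4))) = Mul(-22, Add(1, Mul(4, 4))) = Mul(-22, Add(1, 16)) = Mul(-22, 17) = -374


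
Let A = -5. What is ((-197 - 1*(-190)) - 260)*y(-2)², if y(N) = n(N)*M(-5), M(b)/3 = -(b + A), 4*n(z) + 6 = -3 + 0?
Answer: -4866075/4 ≈ -1.2165e+6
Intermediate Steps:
n(z) = -9/4 (n(z) = -3/2 + (-3 + 0)/4 = -3/2 + (¼)*(-3) = -3/2 - ¾ = -9/4)
M(b) = 15 - 3*b (M(b) = 3*(-(b - 5)) = 3*(-(-5 + b)) = 3*(5 - b) = 15 - 3*b)
y(N) = -135/2 (y(N) = -9*(15 - 3*(-5))/4 = -9*(15 + 15)/4 = -9/4*30 = -135/2)
((-197 - 1*(-190)) - 260)*y(-2)² = ((-197 - 1*(-190)) - 260)*(-135/2)² = ((-197 + 190) - 260)*(18225/4) = (-7 - 260)*(18225/4) = -267*18225/4 = -4866075/4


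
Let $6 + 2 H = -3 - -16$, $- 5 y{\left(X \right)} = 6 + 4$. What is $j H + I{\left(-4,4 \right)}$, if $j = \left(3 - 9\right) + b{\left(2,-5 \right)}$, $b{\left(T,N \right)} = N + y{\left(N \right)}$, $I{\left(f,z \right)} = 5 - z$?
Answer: $- \frac{89}{2} \approx -44.5$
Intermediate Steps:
$y{\left(X \right)} = -2$ ($y{\left(X \right)} = - \frac{6 + 4}{5} = \left(- \frac{1}{5}\right) 10 = -2$)
$b{\left(T,N \right)} = -2 + N$ ($b{\left(T,N \right)} = N - 2 = -2 + N$)
$j = -13$ ($j = \left(3 - 9\right) - 7 = -6 - 7 = -13$)
$H = \frac{7}{2}$ ($H = -3 + \frac{-3 - -16}{2} = -3 + \frac{-3 + 16}{2} = -3 + \frac{1}{2} \cdot 13 = -3 + \frac{13}{2} = \frac{7}{2} \approx 3.5$)
$j H + I{\left(-4,4 \right)} = \left(-13\right) \frac{7}{2} + \left(5 - 4\right) = - \frac{91}{2} + \left(5 - 4\right) = - \frac{91}{2} + 1 = - \frac{89}{2}$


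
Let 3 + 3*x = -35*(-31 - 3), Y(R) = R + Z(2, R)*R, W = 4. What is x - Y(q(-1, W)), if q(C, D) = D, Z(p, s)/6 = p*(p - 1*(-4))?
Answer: 311/3 ≈ 103.67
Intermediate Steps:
Z(p, s) = 6*p*(4 + p) (Z(p, s) = 6*(p*(p - 1*(-4))) = 6*(p*(p + 4)) = 6*(p*(4 + p)) = 6*p*(4 + p))
Y(R) = 73*R (Y(R) = R + (6*2*(4 + 2))*R = R + (6*2*6)*R = R + 72*R = 73*R)
x = 1187/3 (x = -1 + (-35*(-31 - 3))/3 = -1 + (-35*(-34))/3 = -1 + (⅓)*1190 = -1 + 1190/3 = 1187/3 ≈ 395.67)
x - Y(q(-1, W)) = 1187/3 - 73*4 = 1187/3 - 1*292 = 1187/3 - 292 = 311/3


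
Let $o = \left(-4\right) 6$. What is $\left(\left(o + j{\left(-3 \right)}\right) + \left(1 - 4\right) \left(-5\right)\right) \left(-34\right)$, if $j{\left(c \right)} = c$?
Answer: $408$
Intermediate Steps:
$o = -24$
$\left(\left(o + j{\left(-3 \right)}\right) + \left(1 - 4\right) \left(-5\right)\right) \left(-34\right) = \left(\left(-24 - 3\right) + \left(1 - 4\right) \left(-5\right)\right) \left(-34\right) = \left(-27 - -15\right) \left(-34\right) = \left(-27 + 15\right) \left(-34\right) = \left(-12\right) \left(-34\right) = 408$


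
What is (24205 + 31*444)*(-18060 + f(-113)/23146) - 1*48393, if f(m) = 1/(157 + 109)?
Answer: -4222164391603619/6156836 ≈ -6.8577e+8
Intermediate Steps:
f(m) = 1/266
(24205 + 31*444)*(-18060 + f(-113)/23146) - 1*48393 = (24205 + 31*444)*(-18060 + (1/266)/23146) - 1*48393 = (24205 + 13764)*(-18060 + (1/266)*(1/23146)) - 48393 = 37969*(-18060 + 1/6156836) - 48393 = 37969*(-111192458159/6156836) - 48393 = -4221866443839071/6156836 - 48393 = -4222164391603619/6156836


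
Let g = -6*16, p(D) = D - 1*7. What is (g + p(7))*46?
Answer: -4416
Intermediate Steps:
p(D) = -7 + D (p(D) = D - 7 = -7 + D)
g = -96
(g + p(7))*46 = (-96 + (-7 + 7))*46 = (-96 + 0)*46 = -96*46 = -4416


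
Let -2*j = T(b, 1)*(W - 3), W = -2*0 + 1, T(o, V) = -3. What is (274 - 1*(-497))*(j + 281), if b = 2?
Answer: 214338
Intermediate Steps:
W = 1 (W = 0 + 1 = 1)
j = -3 (j = -(-3)*(1 - 3)/2 = -(-3)*(-2)/2 = -½*6 = -3)
(274 - 1*(-497))*(j + 281) = (274 - 1*(-497))*(-3 + 281) = (274 + 497)*278 = 771*278 = 214338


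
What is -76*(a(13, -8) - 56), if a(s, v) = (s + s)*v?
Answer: 20064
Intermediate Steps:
a(s, v) = 2*s*v (a(s, v) = (2*s)*v = 2*s*v)
-76*(a(13, -8) - 56) = -76*(2*13*(-8) - 56) = -76*(-208 - 56) = -76*(-264) = 20064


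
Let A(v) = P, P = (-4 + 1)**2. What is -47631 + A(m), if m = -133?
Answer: -47622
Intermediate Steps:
P = 9 (P = (-3)**2 = 9)
A(v) = 9
-47631 + A(m) = -47631 + 9 = -47622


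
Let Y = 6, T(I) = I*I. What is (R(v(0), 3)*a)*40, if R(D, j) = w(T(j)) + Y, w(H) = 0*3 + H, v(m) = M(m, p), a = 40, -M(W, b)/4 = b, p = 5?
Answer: 24000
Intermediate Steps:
T(I) = I²
M(W, b) = -4*b
v(m) = -20 (v(m) = -4*5 = -20)
w(H) = H (w(H) = 0 + H = H)
R(D, j) = 6 + j² (R(D, j) = j² + 6 = 6 + j²)
(R(v(0), 3)*a)*40 = ((6 + 3²)*40)*40 = ((6 + 9)*40)*40 = (15*40)*40 = 600*40 = 24000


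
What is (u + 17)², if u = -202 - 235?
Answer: 176400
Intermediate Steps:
u = -437
(u + 17)² = (-437 + 17)² = (-420)² = 176400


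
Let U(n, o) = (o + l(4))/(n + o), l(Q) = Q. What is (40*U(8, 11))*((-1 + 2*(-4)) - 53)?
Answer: -37200/19 ≈ -1957.9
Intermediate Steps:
U(n, o) = (4 + o)/(n + o) (U(n, o) = (o + 4)/(n + o) = (4 + o)/(n + o))
(40*U(8, 11))*((-1 + 2*(-4)) - 53) = (40*((4 + 11)/(8 + 11)))*((-1 + 2*(-4)) - 53) = (40*(15/19))*((-1 - 8) - 53) = (40*((1/19)*15))*(-9 - 53) = (40*(15/19))*(-62) = (600/19)*(-62) = -37200/19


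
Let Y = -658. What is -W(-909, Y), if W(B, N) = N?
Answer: 658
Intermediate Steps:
-W(-909, Y) = -1*(-658) = 658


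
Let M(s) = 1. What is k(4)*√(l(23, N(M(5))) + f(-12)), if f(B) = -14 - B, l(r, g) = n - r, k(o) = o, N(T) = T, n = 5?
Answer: 8*I*√5 ≈ 17.889*I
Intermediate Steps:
l(r, g) = 5 - r
k(4)*√(l(23, N(M(5))) + f(-12)) = 4*√((5 - 1*23) + (-14 - 1*(-12))) = 4*√((5 - 23) + (-14 + 12)) = 4*√(-18 - 2) = 4*√(-20) = 4*(2*I*√5) = 8*I*√5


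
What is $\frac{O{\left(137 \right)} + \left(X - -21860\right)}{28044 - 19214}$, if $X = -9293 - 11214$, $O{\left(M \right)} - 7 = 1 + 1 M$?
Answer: $\frac{749}{4415} \approx 0.16965$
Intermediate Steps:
$O{\left(M \right)} = 8 + M$ ($O{\left(M \right)} = 7 + \left(1 + 1 M\right) = 7 + \left(1 + M\right) = 8 + M$)
$X = -20507$
$\frac{O{\left(137 \right)} + \left(X - -21860\right)}{28044 - 19214} = \frac{\left(8 + 137\right) - -1353}{28044 - 19214} = \frac{145 + \left(-20507 + 21860\right)}{8830} = \left(145 + 1353\right) \frac{1}{8830} = 1498 \cdot \frac{1}{8830} = \frac{749}{4415}$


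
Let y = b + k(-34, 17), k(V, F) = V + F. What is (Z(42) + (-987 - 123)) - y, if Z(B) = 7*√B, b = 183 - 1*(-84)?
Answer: -1360 + 7*√42 ≈ -1314.6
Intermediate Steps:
k(V, F) = F + V
b = 267 (b = 183 + 84 = 267)
y = 250 (y = 267 + (17 - 34) = 267 - 17 = 250)
(Z(42) + (-987 - 123)) - y = (7*√42 + (-987 - 123)) - 1*250 = (7*√42 - 1110) - 250 = (-1110 + 7*√42) - 250 = -1360 + 7*√42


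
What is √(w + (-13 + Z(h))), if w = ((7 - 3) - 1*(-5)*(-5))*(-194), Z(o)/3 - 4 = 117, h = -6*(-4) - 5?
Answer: 2*√1106 ≈ 66.513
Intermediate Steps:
h = 19 (h = 24 - 5 = 19)
Z(o) = 363 (Z(o) = 12 + 3*117 = 12 + 351 = 363)
w = 4074 (w = (4 + 5*(-5))*(-194) = (4 - 25)*(-194) = -21*(-194) = 4074)
√(w + (-13 + Z(h))) = √(4074 + (-13 + 363)) = √(4074 + 350) = √4424 = 2*√1106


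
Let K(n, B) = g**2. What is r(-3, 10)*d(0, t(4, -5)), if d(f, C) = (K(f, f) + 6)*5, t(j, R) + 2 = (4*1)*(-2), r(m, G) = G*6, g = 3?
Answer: 4500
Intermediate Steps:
r(m, G) = 6*G
t(j, R) = -10 (t(j, R) = -2 + (4*1)*(-2) = -2 + 4*(-2) = -2 - 8 = -10)
K(n, B) = 9 (K(n, B) = 3**2 = 9)
d(f, C) = 75 (d(f, C) = (9 + 6)*5 = 15*5 = 75)
r(-3, 10)*d(0, t(4, -5)) = (6*10)*75 = 60*75 = 4500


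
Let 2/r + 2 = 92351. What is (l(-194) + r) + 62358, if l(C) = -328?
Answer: 5728408472/92349 ≈ 62030.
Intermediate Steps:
r = 2/92349 (r = 2/(-2 + 92351) = 2/92349 ≈ 2.1657e-5)
(l(-194) + r) + 62358 = (-328 + 2/92349) + 62358 = -30290470/92349 + 62358 = 5728408472/92349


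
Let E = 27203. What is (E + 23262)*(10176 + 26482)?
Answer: 1849945970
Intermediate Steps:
(E + 23262)*(10176 + 26482) = (27203 + 23262)*(10176 + 26482) = 50465*36658 = 1849945970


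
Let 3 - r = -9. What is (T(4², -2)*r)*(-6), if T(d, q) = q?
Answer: 144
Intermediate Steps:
r = 12 (r = 3 - 1*(-9) = 3 + 9 = 12)
(T(4², -2)*r)*(-6) = -2*12*(-6) = -24*(-6) = 144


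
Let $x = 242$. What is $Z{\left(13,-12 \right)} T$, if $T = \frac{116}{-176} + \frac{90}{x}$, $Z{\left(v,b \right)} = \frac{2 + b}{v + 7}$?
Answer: $\frac{139}{968} \approx 0.14359$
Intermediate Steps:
$Z{\left(v,b \right)} = \frac{2 + b}{7 + v}$
$T = - \frac{139}{484}$ ($T = \frac{116}{-176} + \frac{90}{242} = 116 \left(- \frac{1}{176}\right) + 90 \cdot \frac{1}{242} = - \frac{29}{44} + \frac{45}{121} = - \frac{139}{484} \approx -0.28719$)
$Z{\left(13,-12 \right)} T = \frac{2 - 12}{7 + 13} \left(- \frac{139}{484}\right) = \frac{1}{20} \left(-10\right) \left(- \frac{139}{484}\right) = \left(- \frac{1}{2}\right) \left(- \frac{139}{484}\right) = \frac{139}{968}$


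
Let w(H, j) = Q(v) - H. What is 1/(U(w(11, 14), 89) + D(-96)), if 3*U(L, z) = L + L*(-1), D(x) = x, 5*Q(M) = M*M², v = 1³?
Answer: -1/96 ≈ -0.010417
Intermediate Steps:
v = 1
Q(M) = M³/5 (Q(M) = (M*M²)/5 = M³/5)
w(H, j) = ⅕ - H (w(H, j) = (⅕)*1³ - H = (⅕)*1 - H = ⅕ - H)
U(L, z) = 0 (U(L, z) = (L + L*(-1))/3 = (L - L)/3 = (⅓)*0 = 0)
1/(U(w(11, 14), 89) + D(-96)) = 1/(0 - 96) = 1/(-96) = -1/96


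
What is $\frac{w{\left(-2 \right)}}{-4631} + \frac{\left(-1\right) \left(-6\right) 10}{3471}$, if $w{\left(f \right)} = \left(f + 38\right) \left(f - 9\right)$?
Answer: $\frac{50072}{487097} \approx 0.1028$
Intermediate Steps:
$w{\left(f \right)} = \left(-9 + f\right) \left(38 + f\right)$ ($w{\left(f \right)} = \left(38 + f\right) \left(-9 + f\right) = \left(-9 + f\right) \left(38 + f\right)$)
$\frac{w{\left(-2 \right)}}{-4631} + \frac{\left(-1\right) \left(-6\right) 10}{3471} = \frac{-342 + \left(-2\right)^{2} + 29 \left(-2\right)}{-4631} + \frac{\left(-1\right) \left(-6\right) 10}{3471} = \left(-342 + 4 - 58\right) \left(- \frac{1}{4631}\right) + 6 \cdot 10 \cdot \frac{1}{3471} = \left(-396\right) \left(- \frac{1}{4631}\right) + 60 \cdot \frac{1}{3471} = \frac{36}{421} + \frac{20}{1157} = \frac{50072}{487097}$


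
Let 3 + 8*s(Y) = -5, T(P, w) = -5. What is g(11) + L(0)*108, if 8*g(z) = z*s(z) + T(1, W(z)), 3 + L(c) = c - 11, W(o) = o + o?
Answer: -1514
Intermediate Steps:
W(o) = 2*o
s(Y) = -1 (s(Y) = -3/8 + (1/8)*(-5) = -3/8 - 5/8 = -1)
L(c) = -14 + c (L(c) = -3 + (c - 11) = -3 + (-11 + c) = -14 + c)
g(z) = -5/8 - z/8 (g(z) = (z*(-1) - 5)/8 = (-z - 5)/8 = (-5 - z)/8 = -5/8 - z/8)
g(11) + L(0)*108 = (-5/8 - 1/8*11) + (-14 + 0)*108 = (-5/8 - 11/8) - 14*108 = -2 - 1512 = -1514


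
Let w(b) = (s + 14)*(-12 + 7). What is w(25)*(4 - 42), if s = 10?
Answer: 4560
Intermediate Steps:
w(b) = -120 (w(b) = (10 + 14)*(-12 + 7) = 24*(-5) = -120)
w(25)*(4 - 42) = -120*(4 - 42) = -120*(-38) = 4560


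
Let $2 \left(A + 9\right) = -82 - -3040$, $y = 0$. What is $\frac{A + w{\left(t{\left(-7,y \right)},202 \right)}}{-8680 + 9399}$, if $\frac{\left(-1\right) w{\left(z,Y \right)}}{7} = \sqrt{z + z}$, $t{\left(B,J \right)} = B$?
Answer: $\frac{1470}{719} - \frac{7 i \sqrt{14}}{719} \approx 2.0445 - 0.036428 i$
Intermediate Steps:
$A = 1470$ ($A = -9 + \frac{-82 - -3040}{2} = -9 + \frac{-82 + 3040}{2} = -9 + \frac{1}{2} \cdot 2958 = -9 + 1479 = 1470$)
$w{\left(z,Y \right)} = - 7 \sqrt{2} \sqrt{z}$ ($w{\left(z,Y \right)} = - 7 \sqrt{z + z} = - 7 \sqrt{2 z} = - 7 \sqrt{2} \sqrt{z}$)
$\frac{A + w{\left(t{\left(-7,y \right)},202 \right)}}{-8680 + 9399} = \frac{1470 - 7 \sqrt{2} \sqrt{-7}}{-8680 + 9399} = \frac{1470 - 7 \sqrt{2} i \sqrt{7}}{719} = \left(1470 - 7 i \sqrt{14}\right) \frac{1}{719} = \frac{1470}{719} - \frac{7 i \sqrt{14}}{719}$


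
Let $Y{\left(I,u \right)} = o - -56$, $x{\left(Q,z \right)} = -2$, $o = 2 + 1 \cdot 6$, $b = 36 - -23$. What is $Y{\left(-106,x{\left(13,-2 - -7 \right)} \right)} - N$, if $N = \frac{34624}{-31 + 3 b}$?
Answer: $- \frac{12640}{73} \approx -173.15$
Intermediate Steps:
$b = 59$ ($b = 36 + 23 = 59$)
$o = 8$ ($o = 2 + 6 = 8$)
$Y{\left(I,u \right)} = 64$ ($Y{\left(I,u \right)} = 8 - -56 = 8 + 56 = 64$)
$N = \frac{17312}{73}$ ($N = \frac{34624}{-31 + 3 \cdot 59} = \frac{34624}{-31 + 177} = \frac{34624}{146} = 34624 \cdot \frac{1}{146} = \frac{17312}{73} \approx 237.15$)
$Y{\left(-106,x{\left(13,-2 - -7 \right)} \right)} - N = 64 - \frac{17312}{73} = - \frac{12640}{73}$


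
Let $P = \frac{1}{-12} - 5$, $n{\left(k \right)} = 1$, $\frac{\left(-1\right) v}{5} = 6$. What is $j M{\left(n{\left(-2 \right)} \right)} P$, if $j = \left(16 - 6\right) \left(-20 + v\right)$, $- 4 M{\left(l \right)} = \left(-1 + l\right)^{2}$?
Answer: $0$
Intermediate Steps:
$v = -30$ ($v = \left(-5\right) 6 = -30$)
$M{\left(l \right)} = - \frac{\left(-1 + l\right)^{2}}{4}$
$j = -500$ ($j = \left(16 - 6\right) \left(-20 - 30\right) = 10 \left(-50\right) = -500$)
$P = - \frac{61}{12}$ ($P = - \frac{1}{12} - 5 = - \frac{61}{12} \approx -5.0833$)
$j M{\left(n{\left(-2 \right)} \right)} P = - 500 \left(- \frac{\left(-1 + 1\right)^{2}}{4}\right) \left(- \frac{61}{12}\right) = - 500 \left(- \frac{0^{2}}{4}\right) \left(- \frac{61}{12}\right) = - 500 \left(\left(- \frac{1}{4}\right) 0\right) \left(- \frac{61}{12}\right) = \left(-500\right) 0 \left(- \frac{61}{12}\right) = 0 \left(- \frac{61}{12}\right) = 0$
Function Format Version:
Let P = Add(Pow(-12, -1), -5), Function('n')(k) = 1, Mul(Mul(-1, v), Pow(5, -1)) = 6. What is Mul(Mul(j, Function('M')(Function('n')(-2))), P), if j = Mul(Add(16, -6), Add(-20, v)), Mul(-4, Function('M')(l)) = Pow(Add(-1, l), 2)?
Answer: 0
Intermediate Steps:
v = -30 (v = Mul(-5, 6) = -30)
Function('M')(l) = Mul(Rational(-1, 4), Pow(Add(-1, l), 2))
j = -500 (j = Mul(Add(16, -6), Add(-20, -30)) = Mul(10, -50) = -500)
P = Rational(-61, 12) (P = Add(Rational(-1, 12), -5) = Rational(-61, 12) ≈ -5.0833)
Mul(Mul(j, Function('M')(Function('n')(-2))), P) = Mul(Mul(-500, Mul(Rational(-1, 4), Pow(Add(-1, 1), 2))), Rational(-61, 12)) = Mul(Mul(-500, Mul(Rational(-1, 4), Pow(0, 2))), Rational(-61, 12)) = Mul(Mul(-500, Mul(Rational(-1, 4), 0)), Rational(-61, 12)) = Mul(Mul(-500, 0), Rational(-61, 12)) = Mul(0, Rational(-61, 12)) = 0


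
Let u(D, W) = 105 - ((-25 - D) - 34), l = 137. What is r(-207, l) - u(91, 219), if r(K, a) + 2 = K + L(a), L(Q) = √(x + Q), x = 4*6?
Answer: -464 + √161 ≈ -451.31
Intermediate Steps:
x = 24
L(Q) = √(24 + Q)
r(K, a) = -2 + K + √(24 + a) (r(K, a) = -2 + (K + √(24 + a)) = -2 + K + √(24 + a))
u(D, W) = 164 + D (u(D, W) = 105 - (-59 - D) = 105 + (59 + D) = 164 + D)
r(-207, l) - u(91, 219) = (-2 - 207 + √(24 + 137)) - (164 + 91) = (-2 - 207 + √161) - 1*255 = (-209 + √161) - 255 = -464 + √161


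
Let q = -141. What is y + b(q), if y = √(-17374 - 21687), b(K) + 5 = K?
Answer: -146 + I*√39061 ≈ -146.0 + 197.64*I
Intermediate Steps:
b(K) = -5 + K
y = I*√39061 (y = √(-39061) = I*√39061 ≈ 197.64*I)
y + b(q) = I*√39061 + (-5 - 141) = I*√39061 - 146 = -146 + I*√39061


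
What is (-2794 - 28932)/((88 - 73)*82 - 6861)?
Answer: 31726/5631 ≈ 5.6342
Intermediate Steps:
(-2794 - 28932)/((88 - 73)*82 - 6861) = -31726/(15*82 - 6861) = -31726/(1230 - 6861) = -31726/(-5631) = -31726*(-1/5631) = 31726/5631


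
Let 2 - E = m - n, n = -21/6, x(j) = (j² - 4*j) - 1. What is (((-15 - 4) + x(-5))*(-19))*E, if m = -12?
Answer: -9975/2 ≈ -4987.5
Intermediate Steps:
x(j) = -1 + j² - 4*j
n = -7/2 (n = -21*⅙ = -7/2 ≈ -3.5000)
E = 21/2 (E = 2 - (-12 - 1*(-7/2)) = 2 - (-12 + 7/2) = 2 - 1*(-17/2) = 2 + 17/2 = 21/2 ≈ 10.500)
(((-15 - 4) + x(-5))*(-19))*E = (((-15 - 4) + (-1 + (-5)² - 4*(-5)))*(-19))*(21/2) = ((-19 + (-1 + 25 + 20))*(-19))*(21/2) = ((-19 + 44)*(-19))*(21/2) = (25*(-19))*(21/2) = -475*21/2 = -9975/2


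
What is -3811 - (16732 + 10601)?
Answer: -31144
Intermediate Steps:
-3811 - (16732 + 10601) = -3811 - 1*27333 = -3811 - 27333 = -31144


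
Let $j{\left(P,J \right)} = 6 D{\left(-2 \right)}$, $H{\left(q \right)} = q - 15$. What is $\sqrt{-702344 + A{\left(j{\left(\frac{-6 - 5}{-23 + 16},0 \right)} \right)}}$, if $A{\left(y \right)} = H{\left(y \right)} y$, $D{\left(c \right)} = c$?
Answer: $2 i \sqrt{175505} \approx 837.87 i$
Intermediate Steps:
$H{\left(q \right)} = -15 + q$
$j{\left(P,J \right)} = -12$ ($j{\left(P,J \right)} = 6 \left(-2\right) = -12$)
$A{\left(y \right)} = y \left(-15 + y\right)$ ($A{\left(y \right)} = \left(-15 + y\right) y = y \left(-15 + y\right)$)
$\sqrt{-702344 + A{\left(j{\left(\frac{-6 - 5}{-23 + 16},0 \right)} \right)}} = \sqrt{-702344 - 12 \left(-15 - 12\right)} = \sqrt{-702344 - -324} = \sqrt{-702344 + 324} = \sqrt{-702020} = 2 i \sqrt{175505}$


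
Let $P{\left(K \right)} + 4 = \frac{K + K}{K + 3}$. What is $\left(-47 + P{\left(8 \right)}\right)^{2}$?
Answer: $\frac{297025}{121} \approx 2454.8$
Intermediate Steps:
$P{\left(K \right)} = -4 + \frac{2 K}{3 + K}$ ($P{\left(K \right)} = -4 + \frac{K + K}{K + 3} = -4 + \frac{2 K}{3 + K}$)
$\left(-47 + P{\left(8 \right)}\right)^{2} = \left(-47 + \frac{2 \left(-6 - 8\right)}{3 + 8}\right)^{2} = \left(-47 + \frac{2 \left(-6 - 8\right)}{11}\right)^{2} = \left(-47 + 2 \cdot \frac{1}{11} \left(-14\right)\right)^{2} = \left(-47 - \frac{28}{11}\right)^{2} = \left(- \frac{545}{11}\right)^{2} = \frac{297025}{121}$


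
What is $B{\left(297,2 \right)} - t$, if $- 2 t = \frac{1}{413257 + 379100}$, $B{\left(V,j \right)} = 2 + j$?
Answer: $\frac{6338857}{1584714} \approx 4.0$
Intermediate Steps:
$t = - \frac{1}{1584714}$ ($t = - \frac{1}{2 \left(413257 + 379100\right)} = - \frac{1}{2 \cdot 792357} = \left(- \frac{1}{2}\right) \frac{1}{792357} = - \frac{1}{1584714} \approx -6.3103 \cdot 10^{-7}$)
$B{\left(297,2 \right)} - t = \left(2 + 2\right) - - \frac{1}{1584714} = 4 + \frac{1}{1584714} = \frac{6338857}{1584714}$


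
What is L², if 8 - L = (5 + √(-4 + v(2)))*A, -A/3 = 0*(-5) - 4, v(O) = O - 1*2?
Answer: 2128 + 2496*I ≈ 2128.0 + 2496.0*I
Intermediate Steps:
v(O) = -2 + O (v(O) = O - 2 = -2 + O)
A = 12 (A = -3*(0*(-5) - 4) = -3*(0 - 4) = -3*(-4) = 12)
L = -52 - 24*I (L = 8 - (5 + √(-4 + (-2 + 2)))*12 = 8 - (5 + √(-4 + 0))*12 = 8 - (5 + √(-4))*12 = 8 - (5 + 2*I)*12 = 8 - (60 + 24*I) = 8 + (-60 - 24*I) = -52 - 24*I ≈ -52.0 - 24.0*I)
L² = (-52 - 24*I)²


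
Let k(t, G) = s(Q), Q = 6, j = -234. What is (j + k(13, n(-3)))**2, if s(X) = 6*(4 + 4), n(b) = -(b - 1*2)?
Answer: 34596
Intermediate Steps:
n(b) = 2 - b (n(b) = -(b - 2) = -(-2 + b) = 2 - b)
s(X) = 48 (s(X) = 6*8 = 48)
k(t, G) = 48
(j + k(13, n(-3)))**2 = (-234 + 48)**2 = (-186)**2 = 34596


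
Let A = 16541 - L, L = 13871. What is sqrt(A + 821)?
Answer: sqrt(3491) ≈ 59.085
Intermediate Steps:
A = 2670 (A = 16541 - 1*13871 = 16541 - 13871 = 2670)
sqrt(A + 821) = sqrt(2670 + 821) = sqrt(3491)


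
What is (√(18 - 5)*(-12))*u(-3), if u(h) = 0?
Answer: 0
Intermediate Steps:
(√(18 - 5)*(-12))*u(-3) = (√(18 - 5)*(-12))*0 = (√13*(-12))*0 = -12*√13*0 = 0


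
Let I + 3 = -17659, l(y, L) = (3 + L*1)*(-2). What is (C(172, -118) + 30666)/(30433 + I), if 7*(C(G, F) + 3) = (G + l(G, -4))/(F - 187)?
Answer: 21821777/9088695 ≈ 2.4010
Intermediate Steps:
l(y, L) = -6 - 2*L (l(y, L) = (3 + L)*(-2) = -6 - 2*L)
I = -17662 (I = -3 - 17659 = -17662)
C(G, F) = -3 + (2 + G)/(7*(-187 + F)) (C(G, F) = -3 + ((G + (-6 - 2*(-4)))/(F - 187))/7 = -3 + ((G + (-6 + 8))/(-187 + F))/7 = -3 + ((G + 2)/(-187 + F))/7 = -3 + ((2 + G)/(-187 + F))/7 = -3 + (2 + G)/(7*(-187 + F)))
(C(172, -118) + 30666)/(30433 + I) = ((3929 + 172 - 21*(-118))/(7*(-187 - 118)) + 30666)/(30433 - 17662) = ((1/7)*(3929 + 172 + 2478)/(-305) + 30666)/12771 = ((1/7)*(-1/305)*6579 + 30666)*(1/12771) = (-6579/2135 + 30666)*(1/12771) = (65465331/2135)*(1/12771) = 21821777/9088695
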